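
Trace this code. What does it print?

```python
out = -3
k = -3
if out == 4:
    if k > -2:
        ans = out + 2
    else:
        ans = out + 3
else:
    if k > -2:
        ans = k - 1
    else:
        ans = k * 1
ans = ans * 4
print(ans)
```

out=-3, k=-3
out == 4 is False; k > -2 is False
→ ans = k * 1 = -3
ans = (-3)*4 = -12

-12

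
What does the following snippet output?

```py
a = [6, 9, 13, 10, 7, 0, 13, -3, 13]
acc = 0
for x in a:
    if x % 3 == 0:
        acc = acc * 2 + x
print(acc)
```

81

x=6: %3==0, acc = 0*2+6 = 6
x=9: %3==0, acc = 6*2+9 = 21
x=13: not %3==0
x=10: not %3==0
x=7: not %3==0
x=0: %3==0, acc = 21*2+0 = 42
x=13: not %3==0
x=-3: %3==0, acc = 42*2+(-3) = 81
x=13: not %3==0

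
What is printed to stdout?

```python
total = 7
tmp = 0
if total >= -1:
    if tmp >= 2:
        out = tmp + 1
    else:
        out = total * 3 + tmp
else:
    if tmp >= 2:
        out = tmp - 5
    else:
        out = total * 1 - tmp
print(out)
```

total=7, tmp=0
total >= -1 is True; tmp >= 2 is False
→ out = total * 3 + tmp = 21

21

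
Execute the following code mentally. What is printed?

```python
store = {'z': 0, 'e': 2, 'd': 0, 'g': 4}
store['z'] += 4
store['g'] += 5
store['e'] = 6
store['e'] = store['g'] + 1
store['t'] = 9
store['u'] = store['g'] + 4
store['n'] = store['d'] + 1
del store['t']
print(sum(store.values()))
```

37

store['z'] = 0+4 = 4 → {'z': 4, 'e': 2, 'd': 0, 'g': 4}
store['g'] = 4+5 = 9 → {'z': 4, 'e': 2, 'd': 0, 'g': 9}
store['e'] = 6 → {'z': 4, 'e': 6, 'd': 0, 'g': 9}
store['e'] = store['g']+1 = 10 → {'z': 4, 'e': 10, 'd': 0, 'g': 9}
store['t'] = 9 → {'z': 4, 'e': 10, 'd': 0, 'g': 9, 't': 9}
store['u'] = store['g']+4 = 13 → {'z': 4, 'e': 10, 'd': 0, 'g': 9, 't': 9, 'u': 13}
store['n'] = store['d']+1 = 1 → {'z': 4, 'e': 10, 'd': 0, 'g': 9, 't': 9, 'u': 13, 'n': 1}
del 't' → {'z': 4, 'e': 10, 'd': 0, 'g': 9, 'u': 13, 'n': 1}
sum of values = 37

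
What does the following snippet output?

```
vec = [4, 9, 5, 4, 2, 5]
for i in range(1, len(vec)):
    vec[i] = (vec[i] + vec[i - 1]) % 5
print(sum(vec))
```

20

i=1: vec[1] = (9+4)%5 = 3 → [4, 3, 5, 4, 2, 5]
i=2: vec[2] = (5+3)%5 = 3 → [4, 3, 3, 4, 2, 5]
i=3: vec[3] = (4+3)%5 = 2 → [4, 3, 3, 2, 2, 5]
i=4: vec[4] = (2+2)%5 = 4 → [4, 3, 3, 2, 4, 5]
i=5: vec[5] = (5+4)%5 = 4 → [4, 3, 3, 2, 4, 4]
sum = 20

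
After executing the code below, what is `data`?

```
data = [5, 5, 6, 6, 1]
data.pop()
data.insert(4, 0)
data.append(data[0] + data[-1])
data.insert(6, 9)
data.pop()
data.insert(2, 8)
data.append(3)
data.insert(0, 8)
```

pop() removes 1 → [5, 5, 6, 6]
insert 0 at 4 → [5, 5, 6, 6, 0]
append data[0]+data[-1] = 5+0 = 5 → [5, 5, 6, 6, 0, 5]
insert 9 at 6 → [5, 5, 6, 6, 0, 5, 9]
pop() removes 9 → [5, 5, 6, 6, 0, 5]
insert 8 at 2 → [5, 5, 8, 6, 6, 0, 5]
append 3 → [5, 5, 8, 6, 6, 0, 5, 3]
insert 8 at 0 → [8, 5, 5, 8, 6, 6, 0, 5, 3]

[8, 5, 5, 8, 6, 6, 0, 5, 3]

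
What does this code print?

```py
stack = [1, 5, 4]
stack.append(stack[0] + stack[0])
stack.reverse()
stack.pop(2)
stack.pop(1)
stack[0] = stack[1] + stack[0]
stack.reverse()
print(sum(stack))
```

append stack[0]+stack[0] = 1+1 = 2 → [1, 5, 4, 2]
reverse → [2, 4, 5, 1]
pop(2) removes 5 → [2, 4, 1]
pop(1) removes 4 → [2, 1]
stack[0] = stack[1]+stack[0] = 1+2 = 3 → [3, 1]
reverse → [1, 3]
sum = 4

4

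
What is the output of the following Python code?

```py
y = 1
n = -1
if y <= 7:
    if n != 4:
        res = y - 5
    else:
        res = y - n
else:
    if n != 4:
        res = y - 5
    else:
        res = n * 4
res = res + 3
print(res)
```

-1

y=1, n=-1
y <= 7 is True; n != 4 is True
→ res = y - 5 = -4
res = (-4)+3 = -1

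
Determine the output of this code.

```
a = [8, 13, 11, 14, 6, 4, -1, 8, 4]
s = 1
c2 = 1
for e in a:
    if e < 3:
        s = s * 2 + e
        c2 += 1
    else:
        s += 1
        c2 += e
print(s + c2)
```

e=8: not <3, s = 1+1 = 2; c2=9
e=13: not <3, s = 2+1 = 3; c2=22
e=11: not <3, s = 3+1 = 4; c2=33
e=14: not <3, s = 4+1 = 5; c2=47
e=6: not <3, s = 5+1 = 6; c2=53
e=4: not <3, s = 6+1 = 7; c2=57
e=-1: <3, s = 7*2+(-1) = 13; c2=58
e=8: not <3, s = 13+1 = 14; c2=66
e=4: not <3, s = 14+1 = 15; c2=70
s+c2 = 15+70 = 85

85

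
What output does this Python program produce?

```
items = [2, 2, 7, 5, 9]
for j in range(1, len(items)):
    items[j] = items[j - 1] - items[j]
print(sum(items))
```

j=1: items[1] = 2-2 = 0 → [2, 0, 7, 5, 9]
j=2: items[2] = 0-7 = -7 → [2, 0, -7, 5, 9]
j=3: items[3] = (-7)-5 = -12 → [2, 0, -7, -12, 9]
j=4: items[4] = (-12)-9 = -21 → [2, 0, -7, -12, -21]
sum = -38

-38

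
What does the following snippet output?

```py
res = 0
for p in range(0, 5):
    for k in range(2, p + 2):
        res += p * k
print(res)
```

p=1,k=2: res = 0+2 = 2
p=2,k=2: res = 2+4 = 6
p=2,k=3: res = 6+6 = 12
p=3,k=2: res = 12+6 = 18
p=3,k=3: res = 18+9 = 27
p=3,k=4: res = 27+12 = 39
p=4,k=2: res = 39+8 = 47
p=4,k=3: res = 47+12 = 59
p=4,k=4: res = 59+16 = 75
p=4,k=5: res = 75+20 = 95

95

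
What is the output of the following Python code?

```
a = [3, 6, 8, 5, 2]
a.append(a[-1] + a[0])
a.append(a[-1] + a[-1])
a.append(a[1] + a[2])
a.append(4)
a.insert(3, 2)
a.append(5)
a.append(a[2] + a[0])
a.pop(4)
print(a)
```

append a[-1]+a[0] = 2+3 = 5 → [3, 6, 8, 5, 2, 5]
append a[-1]+a[-1] = 5+5 = 10 → [3, 6, 8, 5, 2, 5, 10]
append a[1]+a[2] = 6+8 = 14 → [3, 6, 8, 5, 2, 5, 10, 14]
append 4 → [3, 6, 8, 5, 2, 5, 10, 14, 4]
insert 2 at 3 → [3, 6, 8, 2, 5, 2, 5, 10, 14, 4]
append 5 → [3, 6, 8, 2, 5, 2, 5, 10, 14, 4, 5]
append a[2]+a[0] = 8+3 = 11 → [3, 6, 8, 2, 5, 2, 5, 10, 14, 4, 5, 11]
pop(4) removes 5 → [3, 6, 8, 2, 2, 5, 10, 14, 4, 5, 11]

[3, 6, 8, 2, 2, 5, 10, 14, 4, 5, 11]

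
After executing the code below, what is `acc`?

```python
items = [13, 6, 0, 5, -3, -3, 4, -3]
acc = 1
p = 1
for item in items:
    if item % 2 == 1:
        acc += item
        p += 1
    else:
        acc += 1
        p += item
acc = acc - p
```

-3

item=13: odd, acc = 1+13 = 14; p=2
item=6: not odd, acc = 14+1 = 15; p=8
item=0: not odd, acc = 15+1 = 16; p=8
item=5: odd, acc = 16+5 = 21; p=9
item=-3: odd, acc = 21+(-3) = 18; p=10
item=-3: odd, acc = 18+(-3) = 15; p=11
item=4: not odd, acc = 15+1 = 16; p=15
item=-3: odd, acc = 16+(-3) = 13; p=16
acc-p = 13-16 = -3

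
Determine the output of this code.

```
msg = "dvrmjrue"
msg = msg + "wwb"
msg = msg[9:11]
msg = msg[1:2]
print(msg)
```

b

+ 'wwb' → 'dvrmjruewwb'
slice [9:11] → 'wb'
slice [1:2] → 'b'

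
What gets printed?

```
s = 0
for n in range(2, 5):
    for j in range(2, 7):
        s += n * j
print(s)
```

180

n=2,j=2: s = 0+4 = 4
n=2,j=3: s = 4+6 = 10
n=2,j=4: s = 10+8 = 18
n=2,j=5: s = 18+10 = 28
n=2,j=6: s = 28+12 = 40
n=3,j=2: s = 40+6 = 46
n=3,j=3: s = 46+9 = 55
n=3,j=4: s = 55+12 = 67
n=3,j=5: s = 67+15 = 82
n=3,j=6: s = 82+18 = 100
n=4,j=2: s = 100+8 = 108
n=4,j=3: s = 108+12 = 120
n=4,j=4: s = 120+16 = 136
n=4,j=5: s = 136+20 = 156
n=4,j=6: s = 156+24 = 180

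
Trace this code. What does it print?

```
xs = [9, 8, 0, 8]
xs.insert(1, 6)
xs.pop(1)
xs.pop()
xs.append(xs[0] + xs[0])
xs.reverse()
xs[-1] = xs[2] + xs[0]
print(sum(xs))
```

insert 6 at 1 → [9, 6, 8, 0, 8]
pop(1) removes 6 → [9, 8, 0, 8]
pop() removes 8 → [9, 8, 0]
append xs[0]+xs[0] = 9+9 = 18 → [9, 8, 0, 18]
reverse → [18, 0, 8, 9]
xs[-1] = xs[2]+xs[0] = 8+18 = 26 → [18, 0, 8, 26]
sum = 52

52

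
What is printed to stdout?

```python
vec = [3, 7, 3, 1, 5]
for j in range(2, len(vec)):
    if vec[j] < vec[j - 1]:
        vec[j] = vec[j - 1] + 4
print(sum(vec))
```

j=2: 3<7, vec[2] = 7+4 = 11 → [3, 7, 11, 1, 5]
j=3: 1<11, vec[3] = 11+4 = 15 → [3, 7, 11, 15, 5]
j=4: 5<15, vec[4] = 15+4 = 19 → [3, 7, 11, 15, 19]
sum = 55

55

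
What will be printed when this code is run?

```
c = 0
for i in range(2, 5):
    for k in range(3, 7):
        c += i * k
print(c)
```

i=2,k=3: c = 0+6 = 6
i=2,k=4: c = 6+8 = 14
i=2,k=5: c = 14+10 = 24
i=2,k=6: c = 24+12 = 36
i=3,k=3: c = 36+9 = 45
i=3,k=4: c = 45+12 = 57
i=3,k=5: c = 57+15 = 72
i=3,k=6: c = 72+18 = 90
i=4,k=3: c = 90+12 = 102
i=4,k=4: c = 102+16 = 118
i=4,k=5: c = 118+20 = 138
i=4,k=6: c = 138+24 = 162

162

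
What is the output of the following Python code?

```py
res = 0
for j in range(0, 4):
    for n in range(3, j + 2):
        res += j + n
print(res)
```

j=2,n=3: res = 0+5 = 5
j=3,n=3: res = 5+6 = 11
j=3,n=4: res = 11+7 = 18

18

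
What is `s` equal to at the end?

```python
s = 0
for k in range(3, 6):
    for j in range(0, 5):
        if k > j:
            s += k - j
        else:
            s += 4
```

43

k=3,j=0: 3>0, s = 0+3 = 3
k=3,j=1: 3>1, s = 3+2 = 5
k=3,j=2: 3>2, s = 5+1 = 6
k=3,j=3: not 3>3, s = 6+4 = 10
k=3,j=4: not 3>4, s = 10+4 = 14
k=4,j=0: 4>0, s = 14+4 = 18
k=4,j=1: 4>1, s = 18+3 = 21
k=4,j=2: 4>2, s = 21+2 = 23
k=4,j=3: 4>3, s = 23+1 = 24
k=4,j=4: not 4>4, s = 24+4 = 28
k=5,j=0: 5>0, s = 28+5 = 33
k=5,j=1: 5>1, s = 33+4 = 37
k=5,j=2: 5>2, s = 37+3 = 40
k=5,j=3: 5>3, s = 40+2 = 42
k=5,j=4: 5>4, s = 42+1 = 43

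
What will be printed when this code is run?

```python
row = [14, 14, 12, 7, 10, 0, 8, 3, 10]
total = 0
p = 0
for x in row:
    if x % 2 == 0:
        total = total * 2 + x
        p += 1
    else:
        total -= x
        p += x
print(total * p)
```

25908

x=14: even, total = 0*2+14 = 14; p=1
x=14: even, total = 14*2+14 = 42; p=2
x=12: even, total = 42*2+12 = 96; p=3
x=7: not even, total = 96-7 = 89; p=10
x=10: even, total = 89*2+10 = 188; p=11
x=0: even, total = 188*2+0 = 376; p=12
x=8: even, total = 376*2+8 = 760; p=13
x=3: not even, total = 760-3 = 757; p=16
x=10: even, total = 757*2+10 = 1524; p=17
total*p = 1524*17 = 25908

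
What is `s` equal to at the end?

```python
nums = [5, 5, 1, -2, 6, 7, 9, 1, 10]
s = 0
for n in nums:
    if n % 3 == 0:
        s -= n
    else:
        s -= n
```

n=5: not %3==0, s = 0-5 = -5
n=5: not %3==0, s = (-5)-5 = -10
n=1: not %3==0, s = (-10)-1 = -11
n=-2: not %3==0, s = (-11)-(-2) = -9
n=6: %3==0, s = (-9)-6 = -15
n=7: not %3==0, s = (-15)-7 = -22
n=9: %3==0, s = (-22)-9 = -31
n=1: not %3==0, s = (-31)-1 = -32
n=10: not %3==0, s = (-32)-10 = -42

-42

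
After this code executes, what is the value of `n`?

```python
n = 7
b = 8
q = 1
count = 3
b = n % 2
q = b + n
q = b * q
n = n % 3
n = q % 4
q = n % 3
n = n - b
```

b = 7%2 = 1
q = 1+7 = 8
q = 1*8 = 8
n = 7%3 = 1
n = 8%4 = 0
q = 0%3 = 0
n = 0-1 = -1

-1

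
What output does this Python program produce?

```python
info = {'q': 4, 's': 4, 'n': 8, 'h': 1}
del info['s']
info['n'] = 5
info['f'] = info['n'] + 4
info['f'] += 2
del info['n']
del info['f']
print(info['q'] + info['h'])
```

5

del 's' → {'q': 4, 'n': 8, 'h': 1}
info['n'] = 5 → {'q': 4, 'n': 5, 'h': 1}
info['f'] = info['n']+4 = 9 → {'q': 4, 'n': 5, 'h': 1, 'f': 9}
info['f'] = 9+2 = 11 → {'q': 4, 'n': 5, 'h': 1, 'f': 11}
del 'n' → {'q': 4, 'h': 1, 'f': 11}
del 'f' → {'q': 4, 'h': 1}
info['q']+info['h'] = 4+1 = 5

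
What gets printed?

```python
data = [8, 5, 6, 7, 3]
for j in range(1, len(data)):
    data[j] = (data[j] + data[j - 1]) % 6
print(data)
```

j=1: data[1] = (5+8)%6 = 1 → [8, 1, 6, 7, 3]
j=2: data[2] = (6+1)%6 = 1 → [8, 1, 1, 7, 3]
j=3: data[3] = (7+1)%6 = 2 → [8, 1, 1, 2, 3]
j=4: data[4] = (3+2)%6 = 5 → [8, 1, 1, 2, 5]

[8, 1, 1, 2, 5]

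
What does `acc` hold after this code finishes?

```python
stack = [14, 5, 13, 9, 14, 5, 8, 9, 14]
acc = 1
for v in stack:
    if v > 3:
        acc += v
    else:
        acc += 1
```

92

v=14: >3, acc = 1+14 = 15
v=5: >3, acc = 15+5 = 20
v=13: >3, acc = 20+13 = 33
v=9: >3, acc = 33+9 = 42
v=14: >3, acc = 42+14 = 56
v=5: >3, acc = 56+5 = 61
v=8: >3, acc = 61+8 = 69
v=9: >3, acc = 69+9 = 78
v=14: >3, acc = 78+14 = 92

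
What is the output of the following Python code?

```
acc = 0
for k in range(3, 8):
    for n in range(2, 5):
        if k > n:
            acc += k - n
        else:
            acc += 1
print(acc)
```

k=3,n=2: 3>2, acc = 0+1 = 1
k=3,n=3: not 3>3, acc = 1+1 = 2
k=3,n=4: not 3>4, acc = 2+1 = 3
k=4,n=2: 4>2, acc = 3+2 = 5
k=4,n=3: 4>3, acc = 5+1 = 6
k=4,n=4: not 4>4, acc = 6+1 = 7
k=5,n=2: 5>2, acc = 7+3 = 10
k=5,n=3: 5>3, acc = 10+2 = 12
k=5,n=4: 5>4, acc = 12+1 = 13
k=6,n=2: 6>2, acc = 13+4 = 17
k=6,n=3: 6>3, acc = 17+3 = 20
k=6,n=4: 6>4, acc = 20+2 = 22
k=7,n=2: 7>2, acc = 22+5 = 27
k=7,n=3: 7>3, acc = 27+4 = 31
k=7,n=4: 7>4, acc = 31+3 = 34

34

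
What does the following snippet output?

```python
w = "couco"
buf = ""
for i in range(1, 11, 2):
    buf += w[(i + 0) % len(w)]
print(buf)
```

occuo

i=1: add w[1]='o' → 'o'
i=3: add w[3]='c' → 'oc'
i=5: add w[0]='c' → 'occ'
i=7: add w[2]='u' → 'occu'
i=9: add w[4]='o' → 'occuo'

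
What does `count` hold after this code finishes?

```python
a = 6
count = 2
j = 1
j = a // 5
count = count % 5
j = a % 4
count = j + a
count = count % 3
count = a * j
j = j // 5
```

12

j = 6//5 = 1
count = 2%5 = 2
j = 6%4 = 2
count = 2+6 = 8
count = 8%3 = 2
count = 6*2 = 12
j = 2//5 = 0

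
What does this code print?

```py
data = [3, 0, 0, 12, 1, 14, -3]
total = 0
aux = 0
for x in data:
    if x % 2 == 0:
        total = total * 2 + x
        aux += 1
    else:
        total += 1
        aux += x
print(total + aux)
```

x=3: not even, total = 0+1 = 1; aux=3
x=0: even, total = 1*2+0 = 2; aux=4
x=0: even, total = 2*2+0 = 4; aux=5
x=12: even, total = 4*2+12 = 20; aux=6
x=1: not even, total = 20+1 = 21; aux=7
x=14: even, total = 21*2+14 = 56; aux=8
x=-3: not even, total = 56+1 = 57; aux=5
total+aux = 57+5 = 62

62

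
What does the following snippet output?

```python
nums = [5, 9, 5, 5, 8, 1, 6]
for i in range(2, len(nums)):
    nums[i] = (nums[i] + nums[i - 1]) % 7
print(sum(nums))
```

31

i=2: nums[2] = (5+9)%7 = 0 → [5, 9, 0, 5, 8, 1, 6]
i=3: nums[3] = (5+0)%7 = 5 → [5, 9, 0, 5, 8, 1, 6]
i=4: nums[4] = (8+5)%7 = 6 → [5, 9, 0, 5, 6, 1, 6]
i=5: nums[5] = (1+6)%7 = 0 → [5, 9, 0, 5, 6, 0, 6]
i=6: nums[6] = (6+0)%7 = 6 → [5, 9, 0, 5, 6, 0, 6]
sum = 31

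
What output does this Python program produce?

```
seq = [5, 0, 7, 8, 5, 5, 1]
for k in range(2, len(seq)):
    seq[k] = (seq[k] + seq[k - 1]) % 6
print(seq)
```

k=2: seq[2] = (7+0)%6 = 1 → [5, 0, 1, 8, 5, 5, 1]
k=3: seq[3] = (8+1)%6 = 3 → [5, 0, 1, 3, 5, 5, 1]
k=4: seq[4] = (5+3)%6 = 2 → [5, 0, 1, 3, 2, 5, 1]
k=5: seq[5] = (5+2)%6 = 1 → [5, 0, 1, 3, 2, 1, 1]
k=6: seq[6] = (1+1)%6 = 2 → [5, 0, 1, 3, 2, 1, 2]

[5, 0, 1, 3, 2, 1, 2]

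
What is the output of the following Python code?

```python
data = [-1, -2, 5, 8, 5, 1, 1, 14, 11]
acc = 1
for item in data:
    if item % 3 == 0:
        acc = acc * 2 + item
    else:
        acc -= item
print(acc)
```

-41

item=-1: not %3==0, acc = 1-(-1) = 2
item=-2: not %3==0, acc = 2-(-2) = 4
item=5: not %3==0, acc = 4-5 = -1
item=8: not %3==0, acc = (-1)-8 = -9
item=5: not %3==0, acc = (-9)-5 = -14
item=1: not %3==0, acc = (-14)-1 = -15
item=1: not %3==0, acc = (-15)-1 = -16
item=14: not %3==0, acc = (-16)-14 = -30
item=11: not %3==0, acc = (-30)-11 = -41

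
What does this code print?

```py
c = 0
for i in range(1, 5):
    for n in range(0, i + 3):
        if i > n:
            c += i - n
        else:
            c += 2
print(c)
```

44

i=1,n=0: 1>0, c = 0+1 = 1
i=1,n=1: not 1>1, c = 1+2 = 3
i=1,n=2: not 1>2, c = 3+2 = 5
i=1,n=3: not 1>3, c = 5+2 = 7
i=2,n=0: 2>0, c = 7+2 = 9
i=2,n=1: 2>1, c = 9+1 = 10
i=2,n=2: not 2>2, c = 10+2 = 12
i=2,n=3: not 2>3, c = 12+2 = 14
i=2,n=4: not 2>4, c = 14+2 = 16
i=3,n=0: 3>0, c = 16+3 = 19
i=3,n=1: 3>1, c = 19+2 = 21
i=3,n=2: 3>2, c = 21+1 = 22
i=3,n=3: not 3>3, c = 22+2 = 24
i=3,n=4: not 3>4, c = 24+2 = 26
i=3,n=5: not 3>5, c = 26+2 = 28
i=4,n=0: 4>0, c = 28+4 = 32
i=4,n=1: 4>1, c = 32+3 = 35
i=4,n=2: 4>2, c = 35+2 = 37
i=4,n=3: 4>3, c = 37+1 = 38
i=4,n=4: not 4>4, c = 38+2 = 40
i=4,n=5: not 4>5, c = 40+2 = 42
i=4,n=6: not 4>6, c = 42+2 = 44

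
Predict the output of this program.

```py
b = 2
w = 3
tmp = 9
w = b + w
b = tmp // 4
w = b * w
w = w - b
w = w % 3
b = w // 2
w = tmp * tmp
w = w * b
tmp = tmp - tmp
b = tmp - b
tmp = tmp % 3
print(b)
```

-1

w = 2+3 = 5
b = 9//4 = 2
w = 2*5 = 10
w = 10-2 = 8
w = 8%3 = 2
b = 2//2 = 1
w = 9*9 = 81
w = 81*1 = 81
tmp = 9-9 = 0
b = 0-1 = -1
tmp = 0%3 = 0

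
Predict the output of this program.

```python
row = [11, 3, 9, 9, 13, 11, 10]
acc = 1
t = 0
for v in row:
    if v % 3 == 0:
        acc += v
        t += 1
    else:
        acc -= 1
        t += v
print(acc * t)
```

v=11: not %3==0, acc = 1-1 = 0; t=11
v=3: %3==0, acc = 0+3 = 3; t=12
v=9: %3==0, acc = 3+9 = 12; t=13
v=9: %3==0, acc = 12+9 = 21; t=14
v=13: not %3==0, acc = 21-1 = 20; t=27
v=11: not %3==0, acc = 20-1 = 19; t=38
v=10: not %3==0, acc = 19-1 = 18; t=48
acc*t = 18*48 = 864

864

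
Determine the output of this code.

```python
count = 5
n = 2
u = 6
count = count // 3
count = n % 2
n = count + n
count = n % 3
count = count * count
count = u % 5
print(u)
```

count = 5//3 = 1
count = 2%2 = 0
n = 0+2 = 2
count = 2%3 = 2
count = 2*2 = 4
count = 6%5 = 1

6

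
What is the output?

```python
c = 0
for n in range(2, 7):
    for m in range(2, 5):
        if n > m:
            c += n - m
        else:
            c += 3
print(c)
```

n=2,m=2: not 2>2, c = 0+3 = 3
n=2,m=3: not 2>3, c = 3+3 = 6
n=2,m=4: not 2>4, c = 6+3 = 9
n=3,m=2: 3>2, c = 9+1 = 10
n=3,m=3: not 3>3, c = 10+3 = 13
n=3,m=4: not 3>4, c = 13+3 = 16
n=4,m=2: 4>2, c = 16+2 = 18
n=4,m=3: 4>3, c = 18+1 = 19
n=4,m=4: not 4>4, c = 19+3 = 22
n=5,m=2: 5>2, c = 22+3 = 25
n=5,m=3: 5>3, c = 25+2 = 27
n=5,m=4: 5>4, c = 27+1 = 28
n=6,m=2: 6>2, c = 28+4 = 32
n=6,m=3: 6>3, c = 32+3 = 35
n=6,m=4: 6>4, c = 35+2 = 37

37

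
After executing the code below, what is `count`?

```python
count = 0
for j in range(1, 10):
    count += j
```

j=1: count = 0+1 = 1
j=2: count = 1+2 = 3
j=3: count = 3+3 = 6
j=4: count = 6+4 = 10
j=5: count = 10+5 = 15
j=6: count = 15+6 = 21
j=7: count = 21+7 = 28
j=8: count = 28+8 = 36
j=9: count = 36+9 = 45

45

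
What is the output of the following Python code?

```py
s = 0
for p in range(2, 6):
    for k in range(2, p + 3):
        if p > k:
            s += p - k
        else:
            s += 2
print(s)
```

34

p=2,k=2: not 2>2, s = 0+2 = 2
p=2,k=3: not 2>3, s = 2+2 = 4
p=2,k=4: not 2>4, s = 4+2 = 6
p=3,k=2: 3>2, s = 6+1 = 7
p=3,k=3: not 3>3, s = 7+2 = 9
p=3,k=4: not 3>4, s = 9+2 = 11
p=3,k=5: not 3>5, s = 11+2 = 13
p=4,k=2: 4>2, s = 13+2 = 15
p=4,k=3: 4>3, s = 15+1 = 16
p=4,k=4: not 4>4, s = 16+2 = 18
p=4,k=5: not 4>5, s = 18+2 = 20
p=4,k=6: not 4>6, s = 20+2 = 22
p=5,k=2: 5>2, s = 22+3 = 25
p=5,k=3: 5>3, s = 25+2 = 27
p=5,k=4: 5>4, s = 27+1 = 28
p=5,k=5: not 5>5, s = 28+2 = 30
p=5,k=6: not 5>6, s = 30+2 = 32
p=5,k=7: not 5>7, s = 32+2 = 34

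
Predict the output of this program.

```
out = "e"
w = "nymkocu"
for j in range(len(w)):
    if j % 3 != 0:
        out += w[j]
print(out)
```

j=0: skip
j=1: add 'y' → 'ey'
j=2: add 'm' → 'eym'
j=3: skip
j=4: add 'o' → 'eymo'
j=5: add 'c' → 'eymoc'
j=6: skip

eymoc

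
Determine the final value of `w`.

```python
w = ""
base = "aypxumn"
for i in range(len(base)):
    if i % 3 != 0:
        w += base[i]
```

i=0: skip
i=1: add 'y' → 'y'
i=2: add 'p' → 'yp'
i=3: skip
i=4: add 'u' → 'ypu'
i=5: add 'm' → 'ypum'
i=6: skip

'ypum'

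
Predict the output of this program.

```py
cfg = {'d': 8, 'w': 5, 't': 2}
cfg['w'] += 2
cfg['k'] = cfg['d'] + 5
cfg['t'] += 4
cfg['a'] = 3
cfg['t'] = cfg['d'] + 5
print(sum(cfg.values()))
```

44

cfg['w'] = 5+2 = 7 → {'d': 8, 'w': 7, 't': 2}
cfg['k'] = cfg['d']+5 = 13 → {'d': 8, 'w': 7, 't': 2, 'k': 13}
cfg['t'] = 2+4 = 6 → {'d': 8, 'w': 7, 't': 6, 'k': 13}
cfg['a'] = 3 → {'d': 8, 'w': 7, 't': 6, 'k': 13, 'a': 3}
cfg['t'] = cfg['d']+5 = 13 → {'d': 8, 'w': 7, 't': 13, 'k': 13, 'a': 3}
sum of values = 44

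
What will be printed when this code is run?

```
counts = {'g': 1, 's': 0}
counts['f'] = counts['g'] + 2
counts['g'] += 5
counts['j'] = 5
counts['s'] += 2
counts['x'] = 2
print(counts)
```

counts['f'] = counts['g']+2 = 3 → {'g': 1, 's': 0, 'f': 3}
counts['g'] = 1+5 = 6 → {'g': 6, 's': 0, 'f': 3}
counts['j'] = 5 → {'g': 6, 's': 0, 'f': 3, 'j': 5}
counts['s'] = 0+2 = 2 → {'g': 6, 's': 2, 'f': 3, 'j': 5}
counts['x'] = 2 → {'g': 6, 's': 2, 'f': 3, 'j': 5, 'x': 2}

{'g': 6, 's': 2, 'f': 3, 'j': 5, 'x': 2}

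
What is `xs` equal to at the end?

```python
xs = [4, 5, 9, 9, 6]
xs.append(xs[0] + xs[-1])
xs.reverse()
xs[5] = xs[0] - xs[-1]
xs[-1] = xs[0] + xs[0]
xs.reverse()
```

[20, 5, 9, 9, 6, 10]

append xs[0]+xs[-1] = 4+6 = 10 → [4, 5, 9, 9, 6, 10]
reverse → [10, 6, 9, 9, 5, 4]
xs[5] = xs[0]-xs[-1] = 10-4 = 6 → [10, 6, 9, 9, 5, 6]
xs[-1] = xs[0]+xs[0] = 10+10 = 20 → [10, 6, 9, 9, 5, 20]
reverse → [20, 5, 9, 9, 6, 10]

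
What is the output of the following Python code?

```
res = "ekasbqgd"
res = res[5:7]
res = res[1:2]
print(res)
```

slice [5:7] → 'qg'
slice [1:2] → 'g'

g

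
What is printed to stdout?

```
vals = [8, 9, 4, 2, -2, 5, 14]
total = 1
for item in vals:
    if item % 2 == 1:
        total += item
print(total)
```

15

item=8: not odd
item=9: odd, total = 1+9 = 10
item=4: not odd
item=2: not odd
item=-2: not odd
item=5: odd, total = 10+5 = 15
item=14: not odd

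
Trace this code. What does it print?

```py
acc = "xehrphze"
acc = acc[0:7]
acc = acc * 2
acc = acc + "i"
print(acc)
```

slice [0:7] → 'xehrphz'
repeat ×2 → 'xehrphzxehrphz'
+ 'i' → 'xehrphzxehrphzi'

xehrphzxehrphzi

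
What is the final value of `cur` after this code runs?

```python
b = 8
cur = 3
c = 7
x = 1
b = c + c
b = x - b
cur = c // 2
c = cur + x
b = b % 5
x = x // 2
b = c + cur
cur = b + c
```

b = 7+7 = 14
b = 1-14 = -13
cur = 7//2 = 3
c = 3+1 = 4
b = (-13)%5 = 2
x = 1//2 = 0
b = 4+3 = 7
cur = 7+4 = 11

11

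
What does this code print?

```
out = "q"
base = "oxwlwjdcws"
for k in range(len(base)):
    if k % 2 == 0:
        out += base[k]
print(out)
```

qowwdw

k=0: add 'o' → 'qo'
k=1: skip
k=2: add 'w' → 'qow'
k=3: skip
k=4: add 'w' → 'qoww'
k=5: skip
k=6: add 'd' → 'qowwd'
k=7: skip
k=8: add 'w' → 'qowwdw'
k=9: skip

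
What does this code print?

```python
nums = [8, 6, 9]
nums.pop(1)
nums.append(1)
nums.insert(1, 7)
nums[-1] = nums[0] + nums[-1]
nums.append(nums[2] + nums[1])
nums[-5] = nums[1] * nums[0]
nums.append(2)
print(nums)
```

pop(1) removes 6 → [8, 9]
append 1 → [8, 9, 1]
insert 7 at 1 → [8, 7, 9, 1]
nums[-1] = nums[0]+nums[-1] = 8+1 = 9 → [8, 7, 9, 9]
append nums[2]+nums[1] = 9+7 = 16 → [8, 7, 9, 9, 16]
nums[-5] = nums[1]*nums[0] = 7*8 = 56 → [56, 7, 9, 9, 16]
append 2 → [56, 7, 9, 9, 16, 2]

[56, 7, 9, 9, 16, 2]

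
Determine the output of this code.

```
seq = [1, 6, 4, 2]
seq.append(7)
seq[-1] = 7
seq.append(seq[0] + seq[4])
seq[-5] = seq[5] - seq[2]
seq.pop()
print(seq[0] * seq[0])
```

append 7 → [1, 6, 4, 2, 7]
seq[-1] = 7 → [1, 6, 4, 2, 7]
append seq[0]+seq[4] = 1+7 = 8 → [1, 6, 4, 2, 7, 8]
seq[-5] = seq[5]-seq[2] = 8-4 = 4 → [1, 4, 4, 2, 7, 8]
pop() removes 8 → [1, 4, 4, 2, 7]
seq[0]*seq[0] = 1*1 = 1

1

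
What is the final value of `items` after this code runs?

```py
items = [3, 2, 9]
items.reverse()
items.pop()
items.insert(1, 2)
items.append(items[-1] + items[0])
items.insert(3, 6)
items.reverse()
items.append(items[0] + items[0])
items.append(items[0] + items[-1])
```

[11, 6, 2, 2, 9, 22, 33]

reverse → [9, 2, 3]
pop() removes 3 → [9, 2]
insert 2 at 1 → [9, 2, 2]
append items[-1]+items[0] = 2+9 = 11 → [9, 2, 2, 11]
insert 6 at 3 → [9, 2, 2, 6, 11]
reverse → [11, 6, 2, 2, 9]
append items[0]+items[0] = 11+11 = 22 → [11, 6, 2, 2, 9, 22]
append items[0]+items[-1] = 11+22 = 33 → [11, 6, 2, 2, 9, 22, 33]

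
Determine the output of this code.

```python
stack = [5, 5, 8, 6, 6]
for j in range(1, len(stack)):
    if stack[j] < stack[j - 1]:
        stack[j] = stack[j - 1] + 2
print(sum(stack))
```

40

j=1: 5>=5, unchanged → [5, 5, 8, 6, 6]
j=2: 8>=5, unchanged → [5, 5, 8, 6, 6]
j=3: 6<8, stack[3] = 8+2 = 10 → [5, 5, 8, 10, 6]
j=4: 6<10, stack[4] = 10+2 = 12 → [5, 5, 8, 10, 12]
sum = 40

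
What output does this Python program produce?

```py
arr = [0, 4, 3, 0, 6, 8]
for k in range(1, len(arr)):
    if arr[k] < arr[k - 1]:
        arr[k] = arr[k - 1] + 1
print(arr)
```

k=1: 4>=0, unchanged → [0, 4, 3, 0, 6, 8]
k=2: 3<4, arr[2] = 4+1 = 5 → [0, 4, 5, 0, 6, 8]
k=3: 0<5, arr[3] = 5+1 = 6 → [0, 4, 5, 6, 6, 8]
k=4: 6>=6, unchanged → [0, 4, 5, 6, 6, 8]
k=5: 8>=6, unchanged → [0, 4, 5, 6, 6, 8]

[0, 4, 5, 6, 6, 8]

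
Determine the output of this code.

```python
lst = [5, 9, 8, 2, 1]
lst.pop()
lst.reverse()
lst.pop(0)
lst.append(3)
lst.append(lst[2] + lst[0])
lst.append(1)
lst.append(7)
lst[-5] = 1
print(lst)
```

[8, 9, 1, 3, 13, 1, 7]

pop() removes 1 → [5, 9, 8, 2]
reverse → [2, 8, 9, 5]
pop(0) removes 2 → [8, 9, 5]
append 3 → [8, 9, 5, 3]
append lst[2]+lst[0] = 5+8 = 13 → [8, 9, 5, 3, 13]
append 1 → [8, 9, 5, 3, 13, 1]
append 7 → [8, 9, 5, 3, 13, 1, 7]
lst[-5] = 1 → [8, 9, 1, 3, 13, 1, 7]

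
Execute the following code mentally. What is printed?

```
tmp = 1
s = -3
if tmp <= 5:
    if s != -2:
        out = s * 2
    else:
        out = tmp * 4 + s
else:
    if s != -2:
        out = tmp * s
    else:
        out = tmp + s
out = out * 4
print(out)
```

tmp=1, s=-3
tmp <= 5 is True; s != -2 is True
→ out = s * 2 = -6
out = (-6)*4 = -24

-24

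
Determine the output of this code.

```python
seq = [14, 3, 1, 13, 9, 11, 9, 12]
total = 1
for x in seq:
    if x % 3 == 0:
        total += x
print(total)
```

34

x=14: not %3==0
x=3: %3==0, total = 1+3 = 4
x=1: not %3==0
x=13: not %3==0
x=9: %3==0, total = 4+9 = 13
x=11: not %3==0
x=9: %3==0, total = 13+9 = 22
x=12: %3==0, total = 22+12 = 34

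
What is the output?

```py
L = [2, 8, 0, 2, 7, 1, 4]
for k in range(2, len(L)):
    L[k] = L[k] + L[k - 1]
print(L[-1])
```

k=2: L[2] = 0+8 = 8 → [2, 8, 8, 2, 7, 1, 4]
k=3: L[3] = 2+8 = 10 → [2, 8, 8, 10, 7, 1, 4]
k=4: L[4] = 7+10 = 17 → [2, 8, 8, 10, 17, 1, 4]
k=5: L[5] = 1+17 = 18 → [2, 8, 8, 10, 17, 18, 4]
k=6: L[6] = 4+18 = 22 → [2, 8, 8, 10, 17, 18, 22]

22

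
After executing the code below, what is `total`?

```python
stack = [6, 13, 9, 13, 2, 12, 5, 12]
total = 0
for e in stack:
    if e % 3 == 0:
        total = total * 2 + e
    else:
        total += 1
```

138

e=6: %3==0, total = 0*2+6 = 6
e=13: not %3==0, total = 6+1 = 7
e=9: %3==0, total = 7*2+9 = 23
e=13: not %3==0, total = 23+1 = 24
e=2: not %3==0, total = 24+1 = 25
e=12: %3==0, total = 25*2+12 = 62
e=5: not %3==0, total = 62+1 = 63
e=12: %3==0, total = 63*2+12 = 138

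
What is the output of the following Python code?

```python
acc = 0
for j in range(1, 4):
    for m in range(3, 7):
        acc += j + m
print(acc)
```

78

j=1,m=3: acc = 0+4 = 4
j=1,m=4: acc = 4+5 = 9
j=1,m=5: acc = 9+6 = 15
j=1,m=6: acc = 15+7 = 22
j=2,m=3: acc = 22+5 = 27
j=2,m=4: acc = 27+6 = 33
j=2,m=5: acc = 33+7 = 40
j=2,m=6: acc = 40+8 = 48
j=3,m=3: acc = 48+6 = 54
j=3,m=4: acc = 54+7 = 61
j=3,m=5: acc = 61+8 = 69
j=3,m=6: acc = 69+9 = 78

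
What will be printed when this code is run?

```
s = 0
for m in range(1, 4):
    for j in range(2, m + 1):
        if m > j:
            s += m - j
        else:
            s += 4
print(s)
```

9

m=2,j=2: not 2>2, s = 0+4 = 4
m=3,j=2: 3>2, s = 4+1 = 5
m=3,j=3: not 3>3, s = 5+4 = 9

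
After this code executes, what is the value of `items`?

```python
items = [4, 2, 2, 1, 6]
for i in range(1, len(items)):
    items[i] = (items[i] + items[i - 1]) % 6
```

i=1: items[1] = (2+4)%6 = 0 → [4, 0, 2, 1, 6]
i=2: items[2] = (2+0)%6 = 2 → [4, 0, 2, 1, 6]
i=3: items[3] = (1+2)%6 = 3 → [4, 0, 2, 3, 6]
i=4: items[4] = (6+3)%6 = 3 → [4, 0, 2, 3, 3]

[4, 0, 2, 3, 3]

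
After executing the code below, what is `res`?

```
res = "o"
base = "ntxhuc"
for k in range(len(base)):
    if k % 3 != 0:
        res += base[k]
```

'otxuc'

k=0: skip
k=1: add 't' → 'ot'
k=2: add 'x' → 'otx'
k=3: skip
k=4: add 'u' → 'otxu'
k=5: add 'c' → 'otxuc'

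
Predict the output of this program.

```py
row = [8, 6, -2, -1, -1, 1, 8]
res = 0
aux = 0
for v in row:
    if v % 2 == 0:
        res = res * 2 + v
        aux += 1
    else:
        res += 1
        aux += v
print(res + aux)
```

101

v=8: even, res = 0*2+8 = 8; aux=1
v=6: even, res = 8*2+6 = 22; aux=2
v=-2: even, res = 22*2+(-2) = 42; aux=3
v=-1: not even, res = 42+1 = 43; aux=2
v=-1: not even, res = 43+1 = 44; aux=1
v=1: not even, res = 44+1 = 45; aux=2
v=8: even, res = 45*2+8 = 98; aux=3
res+aux = 98+3 = 101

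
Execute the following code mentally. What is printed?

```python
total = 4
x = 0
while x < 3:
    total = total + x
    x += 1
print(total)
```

7

x=0: total = 4+0 = 4
x=1: total = 4+1 = 5
x=2: total = 5+2 = 7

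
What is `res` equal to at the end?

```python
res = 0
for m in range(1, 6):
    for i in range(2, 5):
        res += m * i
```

135

m=1,i=2: res = 0+2 = 2
m=1,i=3: res = 2+3 = 5
m=1,i=4: res = 5+4 = 9
m=2,i=2: res = 9+4 = 13
m=2,i=3: res = 13+6 = 19
m=2,i=4: res = 19+8 = 27
m=3,i=2: res = 27+6 = 33
m=3,i=3: res = 33+9 = 42
m=3,i=4: res = 42+12 = 54
m=4,i=2: res = 54+8 = 62
m=4,i=3: res = 62+12 = 74
m=4,i=4: res = 74+16 = 90
m=5,i=2: res = 90+10 = 100
m=5,i=3: res = 100+15 = 115
m=5,i=4: res = 115+20 = 135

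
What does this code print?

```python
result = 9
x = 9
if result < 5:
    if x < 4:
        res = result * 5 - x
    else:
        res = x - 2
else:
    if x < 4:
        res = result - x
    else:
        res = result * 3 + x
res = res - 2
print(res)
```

34

result=9, x=9
result < 5 is False; x < 4 is False
→ res = result * 3 + x = 36
res = 36-2 = 34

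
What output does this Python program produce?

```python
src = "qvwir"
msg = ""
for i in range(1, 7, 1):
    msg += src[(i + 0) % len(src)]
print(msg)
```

vwirqv

i=1: add src[1]='v' → 'v'
i=2: add src[2]='w' → 'vw'
i=3: add src[3]='i' → 'vwi'
i=4: add src[4]='r' → 'vwir'
i=5: add src[0]='q' → 'vwirq'
i=6: add src[1]='v' → 'vwirqv'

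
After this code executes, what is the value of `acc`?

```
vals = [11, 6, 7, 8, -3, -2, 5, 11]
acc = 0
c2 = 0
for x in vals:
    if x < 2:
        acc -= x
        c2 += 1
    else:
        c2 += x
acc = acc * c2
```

250

x=11: not <2; c2=11
x=6: not <2; c2=17
x=7: not <2; c2=24
x=8: not <2; c2=32
x=-3: <2, acc = 0-(-3) = 3; c2=33
x=-2: <2, acc = 3-(-2) = 5; c2=34
x=5: not <2; c2=39
x=11: not <2; c2=50
acc*c2 = 5*50 = 250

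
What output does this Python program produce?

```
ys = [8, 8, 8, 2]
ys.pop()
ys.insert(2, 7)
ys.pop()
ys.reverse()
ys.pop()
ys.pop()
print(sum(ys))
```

7

pop() removes 2 → [8, 8, 8]
insert 7 at 2 → [8, 8, 7, 8]
pop() removes 8 → [8, 8, 7]
reverse → [7, 8, 8]
pop() removes 8 → [7, 8]
pop() removes 8 → [7]
sum = 7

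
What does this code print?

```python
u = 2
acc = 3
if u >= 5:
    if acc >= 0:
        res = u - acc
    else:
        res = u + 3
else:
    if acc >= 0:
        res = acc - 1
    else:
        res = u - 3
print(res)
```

2

u=2, acc=3
u >= 5 is False; acc >= 0 is True
→ res = acc - 1 = 2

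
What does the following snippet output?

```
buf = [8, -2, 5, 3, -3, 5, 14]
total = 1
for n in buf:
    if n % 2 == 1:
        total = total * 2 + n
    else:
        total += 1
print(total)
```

n=8: not odd, total = 1+1 = 2
n=-2: not odd, total = 2+1 = 3
n=5: odd, total = 3*2+5 = 11
n=3: odd, total = 11*2+3 = 25
n=-3: odd, total = 25*2+(-3) = 47
n=5: odd, total = 47*2+5 = 99
n=14: not odd, total = 99+1 = 100

100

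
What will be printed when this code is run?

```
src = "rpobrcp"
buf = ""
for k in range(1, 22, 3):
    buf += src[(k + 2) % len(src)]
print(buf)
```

bpocprr

k=1: add src[3]='b' → 'b'
k=4: add src[6]='p' → 'bp'
k=7: add src[2]='o' → 'bpo'
k=10: add src[5]='c' → 'bpoc'
k=13: add src[1]='p' → 'bpocp'
k=16: add src[4]='r' → 'bpocpr'
k=19: add src[0]='r' → 'bpocprr'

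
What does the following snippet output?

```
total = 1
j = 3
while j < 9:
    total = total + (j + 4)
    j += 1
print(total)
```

j=3: total = 1+7 = 8
j=4: total = 8+8 = 16
j=5: total = 16+9 = 25
j=6: total = 25+10 = 35
j=7: total = 35+11 = 46
j=8: total = 46+12 = 58

58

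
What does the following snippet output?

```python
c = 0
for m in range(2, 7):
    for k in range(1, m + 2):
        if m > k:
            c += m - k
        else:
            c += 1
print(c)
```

45

m=2,k=1: 2>1, c = 0+1 = 1
m=2,k=2: not 2>2, c = 1+1 = 2
m=2,k=3: not 2>3, c = 2+1 = 3
m=3,k=1: 3>1, c = 3+2 = 5
m=3,k=2: 3>2, c = 5+1 = 6
m=3,k=3: not 3>3, c = 6+1 = 7
m=3,k=4: not 3>4, c = 7+1 = 8
m=4,k=1: 4>1, c = 8+3 = 11
m=4,k=2: 4>2, c = 11+2 = 13
m=4,k=3: 4>3, c = 13+1 = 14
m=4,k=4: not 4>4, c = 14+1 = 15
m=4,k=5: not 4>5, c = 15+1 = 16
m=5,k=1: 5>1, c = 16+4 = 20
m=5,k=2: 5>2, c = 20+3 = 23
m=5,k=3: 5>3, c = 23+2 = 25
m=5,k=4: 5>4, c = 25+1 = 26
m=5,k=5: not 5>5, c = 26+1 = 27
m=5,k=6: not 5>6, c = 27+1 = 28
m=6,k=1: 6>1, c = 28+5 = 33
m=6,k=2: 6>2, c = 33+4 = 37
m=6,k=3: 6>3, c = 37+3 = 40
m=6,k=4: 6>4, c = 40+2 = 42
m=6,k=5: 6>5, c = 42+1 = 43
m=6,k=6: not 6>6, c = 43+1 = 44
m=6,k=7: not 6>7, c = 44+1 = 45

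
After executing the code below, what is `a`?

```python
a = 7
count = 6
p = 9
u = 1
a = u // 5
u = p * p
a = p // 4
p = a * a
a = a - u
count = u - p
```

-79

a = 1//5 = 0
u = 9*9 = 81
a = 9//4 = 2
p = 2*2 = 4
a = 2-81 = -79
count = 81-4 = 77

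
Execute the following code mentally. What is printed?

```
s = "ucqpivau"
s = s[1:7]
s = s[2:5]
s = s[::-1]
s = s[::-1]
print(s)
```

slice [1:7] → 'cqpiva'
slice [2:5] → 'piv'
reverse → 'vip'
reverse → 'piv'

piv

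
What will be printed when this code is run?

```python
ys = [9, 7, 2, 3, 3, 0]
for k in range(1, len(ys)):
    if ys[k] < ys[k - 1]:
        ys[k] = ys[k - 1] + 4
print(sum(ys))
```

114

k=1: 7<9, ys[1] = 9+4 = 13 → [9, 13, 2, 3, 3, 0]
k=2: 2<13, ys[2] = 13+4 = 17 → [9, 13, 17, 3, 3, 0]
k=3: 3<17, ys[3] = 17+4 = 21 → [9, 13, 17, 21, 3, 0]
k=4: 3<21, ys[4] = 21+4 = 25 → [9, 13, 17, 21, 25, 0]
k=5: 0<25, ys[5] = 25+4 = 29 → [9, 13, 17, 21, 25, 29]
sum = 114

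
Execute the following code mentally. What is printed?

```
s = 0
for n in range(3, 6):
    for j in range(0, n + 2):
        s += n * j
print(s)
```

195

n=3,j=0: s = 0+0 = 0
n=3,j=1: s = 0+3 = 3
n=3,j=2: s = 3+6 = 9
n=3,j=3: s = 9+9 = 18
n=3,j=4: s = 18+12 = 30
n=4,j=0: s = 30+0 = 30
n=4,j=1: s = 30+4 = 34
n=4,j=2: s = 34+8 = 42
n=4,j=3: s = 42+12 = 54
n=4,j=4: s = 54+16 = 70
n=4,j=5: s = 70+20 = 90
n=5,j=0: s = 90+0 = 90
n=5,j=1: s = 90+5 = 95
n=5,j=2: s = 95+10 = 105
n=5,j=3: s = 105+15 = 120
n=5,j=4: s = 120+20 = 140
n=5,j=5: s = 140+25 = 165
n=5,j=6: s = 165+30 = 195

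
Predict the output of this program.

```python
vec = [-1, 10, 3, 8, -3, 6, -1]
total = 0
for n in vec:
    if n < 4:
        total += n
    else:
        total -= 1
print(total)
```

n=-1: <4, total = 0+(-1) = -1
n=10: not <4, total = (-1)-1 = -2
n=3: <4, total = (-2)+3 = 1
n=8: not <4, total = 1-1 = 0
n=-3: <4, total = 0+(-3) = -3
n=6: not <4, total = (-3)-1 = -4
n=-1: <4, total = (-4)+(-1) = -5

-5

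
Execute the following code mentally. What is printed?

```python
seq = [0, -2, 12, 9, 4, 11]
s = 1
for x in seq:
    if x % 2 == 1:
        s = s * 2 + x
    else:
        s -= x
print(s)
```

-15

x=0: not odd, s = 1-0 = 1
x=-2: not odd, s = 1-(-2) = 3
x=12: not odd, s = 3-12 = -9
x=9: odd, s = (-9)*2+9 = -9
x=4: not odd, s = (-9)-4 = -13
x=11: odd, s = (-13)*2+11 = -15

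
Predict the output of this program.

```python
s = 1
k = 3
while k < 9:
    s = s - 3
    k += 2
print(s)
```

k=3: s = 1-3 = -2
k=5: s = (-2)-3 = -5
k=7: s = (-5)-3 = -8

-8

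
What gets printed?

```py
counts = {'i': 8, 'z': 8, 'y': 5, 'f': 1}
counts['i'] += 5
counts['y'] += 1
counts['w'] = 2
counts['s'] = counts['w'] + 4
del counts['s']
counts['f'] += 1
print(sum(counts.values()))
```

counts['i'] = 8+5 = 13 → {'i': 13, 'z': 8, 'y': 5, 'f': 1}
counts['y'] = 5+1 = 6 → {'i': 13, 'z': 8, 'y': 6, 'f': 1}
counts['w'] = 2 → {'i': 13, 'z': 8, 'y': 6, 'f': 1, 'w': 2}
counts['s'] = counts['w']+4 = 6 → {'i': 13, 'z': 8, 'y': 6, 'f': 1, 'w': 2, 's': 6}
del 's' → {'i': 13, 'z': 8, 'y': 6, 'f': 1, 'w': 2}
counts['f'] = 1+1 = 2 → {'i': 13, 'z': 8, 'y': 6, 'f': 2, 'w': 2}
sum of values = 31

31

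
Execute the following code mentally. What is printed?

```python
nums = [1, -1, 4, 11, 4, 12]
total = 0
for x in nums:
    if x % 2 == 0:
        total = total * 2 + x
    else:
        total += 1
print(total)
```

56

x=1: not even, total = 0+1 = 1
x=-1: not even, total = 1+1 = 2
x=4: even, total = 2*2+4 = 8
x=11: not even, total = 8+1 = 9
x=4: even, total = 9*2+4 = 22
x=12: even, total = 22*2+12 = 56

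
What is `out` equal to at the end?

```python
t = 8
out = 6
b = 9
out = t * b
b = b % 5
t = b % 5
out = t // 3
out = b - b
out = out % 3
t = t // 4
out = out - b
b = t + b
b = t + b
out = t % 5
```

1

out = 8*9 = 72
b = 9%5 = 4
t = 4%5 = 4
out = 4//3 = 1
out = 4-4 = 0
out = 0%3 = 0
t = 4//4 = 1
out = 0-4 = -4
b = 1+4 = 5
b = 1+5 = 6
out = 1%5 = 1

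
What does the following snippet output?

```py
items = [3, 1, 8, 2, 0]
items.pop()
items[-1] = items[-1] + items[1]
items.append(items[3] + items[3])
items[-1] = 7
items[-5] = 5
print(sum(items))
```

24

pop() removes 0 → [3, 1, 8, 2]
items[-1] = items[-1]+items[1] = 2+1 = 3 → [3, 1, 8, 3]
append items[3]+items[3] = 3+3 = 6 → [3, 1, 8, 3, 6]
items[-1] = 7 → [3, 1, 8, 3, 7]
items[-5] = 5 → [5, 1, 8, 3, 7]
sum = 24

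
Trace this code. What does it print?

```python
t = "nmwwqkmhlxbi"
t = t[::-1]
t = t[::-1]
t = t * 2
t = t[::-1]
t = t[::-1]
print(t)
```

reverse → 'ibxlhmkqwwmn'
reverse → 'nmwwqkmhlxbi'
repeat ×2 → 'nmwwqkmhlxbinmwwqkmhlxbi'
reverse → 'ibxlhmkqwwmnibxlhmkqwwmn'
reverse → 'nmwwqkmhlxbinmwwqkmhlxbi'

nmwwqkmhlxbinmwwqkmhlxbi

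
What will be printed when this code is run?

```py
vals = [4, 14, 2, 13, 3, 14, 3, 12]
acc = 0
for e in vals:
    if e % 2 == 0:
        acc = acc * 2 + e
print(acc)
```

e=4: even, acc = 0*2+4 = 4
e=14: even, acc = 4*2+14 = 22
e=2: even, acc = 22*2+2 = 46
e=13: not even
e=3: not even
e=14: even, acc = 46*2+14 = 106
e=3: not even
e=12: even, acc = 106*2+12 = 224

224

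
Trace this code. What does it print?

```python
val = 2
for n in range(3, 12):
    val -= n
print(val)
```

n=3: val = 2-3 = -1
n=4: val = (-1)-4 = -5
n=5: val = (-5)-5 = -10
n=6: val = (-10)-6 = -16
n=7: val = (-16)-7 = -23
n=8: val = (-23)-8 = -31
n=9: val = (-31)-9 = -40
n=10: val = (-40)-10 = -50
n=11: val = (-50)-11 = -61

-61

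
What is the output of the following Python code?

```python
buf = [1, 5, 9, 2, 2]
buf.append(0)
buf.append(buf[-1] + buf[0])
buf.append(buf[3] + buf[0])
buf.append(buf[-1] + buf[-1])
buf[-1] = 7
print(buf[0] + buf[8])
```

append 0 → [1, 5, 9, 2, 2, 0]
append buf[-1]+buf[0] = 0+1 = 1 → [1, 5, 9, 2, 2, 0, 1]
append buf[3]+buf[0] = 2+1 = 3 → [1, 5, 9, 2, 2, 0, 1, 3]
append buf[-1]+buf[-1] = 3+3 = 6 → [1, 5, 9, 2, 2, 0, 1, 3, 6]
buf[-1] = 7 → [1, 5, 9, 2, 2, 0, 1, 3, 7]
buf[0]+buf[8] = 1+7 = 8

8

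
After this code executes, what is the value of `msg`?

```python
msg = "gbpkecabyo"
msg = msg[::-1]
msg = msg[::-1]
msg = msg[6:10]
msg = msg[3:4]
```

'o'

reverse → 'oybacekpbg'
reverse → 'gbpkecabyo'
slice [6:10] → 'abyo'
slice [3:4] → 'o'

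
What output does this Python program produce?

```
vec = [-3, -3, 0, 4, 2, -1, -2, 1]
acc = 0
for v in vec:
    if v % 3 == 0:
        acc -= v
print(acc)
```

6

v=-3: %3==0, acc = 0-(-3) = 3
v=-3: %3==0, acc = 3-(-3) = 6
v=0: %3==0, acc = 6-0 = 6
v=4: not %3==0
v=2: not %3==0
v=-1: not %3==0
v=-2: not %3==0
v=1: not %3==0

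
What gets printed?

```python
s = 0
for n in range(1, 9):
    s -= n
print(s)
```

-36

n=1: s = 0-1 = -1
n=2: s = (-1)-2 = -3
n=3: s = (-3)-3 = -6
n=4: s = (-6)-4 = -10
n=5: s = (-10)-5 = -15
n=6: s = (-15)-6 = -21
n=7: s = (-21)-7 = -28
n=8: s = (-28)-8 = -36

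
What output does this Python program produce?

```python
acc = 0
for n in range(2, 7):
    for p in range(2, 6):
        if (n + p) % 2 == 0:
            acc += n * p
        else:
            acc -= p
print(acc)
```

100

n=2,p=2: even sum, acc = 0+4 = 4
n=2,p=3: odd sum, acc = 4-3 = 1
n=2,p=4: even sum, acc = 1+8 = 9
n=2,p=5: odd sum, acc = 9-5 = 4
n=3,p=2: odd sum, acc = 4-2 = 2
n=3,p=3: even sum, acc = 2+9 = 11
n=3,p=4: odd sum, acc = 11-4 = 7
n=3,p=5: even sum, acc = 7+15 = 22
n=4,p=2: even sum, acc = 22+8 = 30
n=4,p=3: odd sum, acc = 30-3 = 27
n=4,p=4: even sum, acc = 27+16 = 43
n=4,p=5: odd sum, acc = 43-5 = 38
n=5,p=2: odd sum, acc = 38-2 = 36
n=5,p=3: even sum, acc = 36+15 = 51
n=5,p=4: odd sum, acc = 51-4 = 47
n=5,p=5: even sum, acc = 47+25 = 72
n=6,p=2: even sum, acc = 72+12 = 84
n=6,p=3: odd sum, acc = 84-3 = 81
n=6,p=4: even sum, acc = 81+24 = 105
n=6,p=5: odd sum, acc = 105-5 = 100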